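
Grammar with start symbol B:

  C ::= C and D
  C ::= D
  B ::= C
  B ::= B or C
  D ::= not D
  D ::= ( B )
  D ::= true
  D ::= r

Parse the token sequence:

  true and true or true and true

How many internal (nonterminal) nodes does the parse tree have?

[B [B [C [C [D true]] and [D true]]] or [C [C [D true]] and [D true]]]

10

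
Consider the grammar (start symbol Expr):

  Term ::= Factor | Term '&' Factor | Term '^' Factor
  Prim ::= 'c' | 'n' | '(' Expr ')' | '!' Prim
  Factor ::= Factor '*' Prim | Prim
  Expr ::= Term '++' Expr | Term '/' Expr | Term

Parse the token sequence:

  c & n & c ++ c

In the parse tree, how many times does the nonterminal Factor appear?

[Expr [Term [Term [Term [Factor [Prim c]]] & [Factor [Prim n]]] & [Factor [Prim c]]] ++ [Expr [Term [Factor [Prim c]]]]]

4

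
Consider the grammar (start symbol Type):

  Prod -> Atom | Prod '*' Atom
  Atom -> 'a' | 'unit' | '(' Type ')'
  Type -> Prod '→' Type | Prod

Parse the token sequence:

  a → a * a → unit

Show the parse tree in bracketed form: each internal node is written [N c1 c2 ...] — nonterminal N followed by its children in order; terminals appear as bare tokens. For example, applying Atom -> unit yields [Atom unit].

[Type [Prod [Atom a]] → [Type [Prod [Prod [Atom a]] * [Atom a]] → [Type [Prod [Atom unit]]]]]

Type
Prod → Type
Atom → Type
a → Type
a → Prod → Type
a → Prod * Atom → Type
a → Atom * Atom → Type
a → a * Atom → Type
a → a * a → Type
a → a * a → Prod
a → a * a → Atom
a → a * a → unit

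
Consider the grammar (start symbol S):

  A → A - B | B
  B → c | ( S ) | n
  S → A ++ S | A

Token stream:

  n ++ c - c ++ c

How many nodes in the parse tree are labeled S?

[S [A [B n]] ++ [S [A [A [B c]] - [B c]] ++ [S [A [B c]]]]]

3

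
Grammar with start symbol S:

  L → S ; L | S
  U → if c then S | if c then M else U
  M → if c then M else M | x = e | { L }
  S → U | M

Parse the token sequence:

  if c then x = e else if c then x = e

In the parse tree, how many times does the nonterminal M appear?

[S [U if c then [M x = e] else [U if c then [S [M x = e]]]]]

2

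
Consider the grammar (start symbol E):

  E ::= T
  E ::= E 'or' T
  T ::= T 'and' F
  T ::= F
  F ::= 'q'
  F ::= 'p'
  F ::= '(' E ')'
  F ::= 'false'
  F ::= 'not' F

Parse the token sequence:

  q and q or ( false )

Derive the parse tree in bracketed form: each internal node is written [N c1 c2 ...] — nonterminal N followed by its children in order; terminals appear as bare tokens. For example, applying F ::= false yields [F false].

[E [E [T [T [F q]] and [F q]]] or [T [F ( [E [T [F false]]] )]]]

E
E or T
T or T
T and F or T
F and F or T
q and F or T
q and q or T
q and q or F
q and q or ( E )
q and q or ( T )
q and q or ( F )
q and q or ( false )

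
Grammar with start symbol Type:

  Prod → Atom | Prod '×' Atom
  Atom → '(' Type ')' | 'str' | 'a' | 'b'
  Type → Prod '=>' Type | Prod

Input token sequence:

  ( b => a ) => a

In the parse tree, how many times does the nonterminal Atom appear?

4

[Type [Prod [Atom ( [Type [Prod [Atom b]] => [Type [Prod [Atom a]]]] )]] => [Type [Prod [Atom a]]]]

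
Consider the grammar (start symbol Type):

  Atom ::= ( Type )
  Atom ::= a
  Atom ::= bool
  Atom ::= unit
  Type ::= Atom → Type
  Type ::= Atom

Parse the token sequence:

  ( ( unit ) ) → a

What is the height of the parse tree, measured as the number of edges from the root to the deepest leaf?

6

[Type [Atom ( [Type [Atom ( [Type [Atom unit]] )]] )] → [Type [Atom a]]]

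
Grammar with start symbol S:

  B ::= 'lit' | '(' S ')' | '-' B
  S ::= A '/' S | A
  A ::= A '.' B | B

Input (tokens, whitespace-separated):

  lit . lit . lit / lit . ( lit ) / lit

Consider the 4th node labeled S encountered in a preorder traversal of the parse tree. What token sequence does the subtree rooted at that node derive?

lit

[S [A [A [A [B lit]] . [B lit]] . [B lit]] / [S [A [A [B lit]] . [B ( [S [A [B lit]]] )]] / [S [A [B lit]]]]]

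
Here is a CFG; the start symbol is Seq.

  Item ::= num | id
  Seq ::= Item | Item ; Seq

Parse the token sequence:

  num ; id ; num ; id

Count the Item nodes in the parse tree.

4

[Seq [Item num] ; [Seq [Item id] ; [Seq [Item num] ; [Seq [Item id]]]]]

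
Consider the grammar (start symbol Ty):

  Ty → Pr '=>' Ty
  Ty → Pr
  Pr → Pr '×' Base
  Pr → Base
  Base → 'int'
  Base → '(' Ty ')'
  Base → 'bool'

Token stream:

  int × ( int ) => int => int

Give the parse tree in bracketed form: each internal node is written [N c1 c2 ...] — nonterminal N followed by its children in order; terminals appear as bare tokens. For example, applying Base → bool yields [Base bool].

[Ty [Pr [Pr [Base int]] × [Base ( [Ty [Pr [Base int]]] )]] => [Ty [Pr [Base int]] => [Ty [Pr [Base int]]]]]

Ty
Pr => Ty
Pr × Base => Ty
Base × Base => Ty
int × Base => Ty
int × ( Ty ) => Ty
int × ( Pr ) => Ty
int × ( Base ) => Ty
int × ( int ) => Ty
int × ( int ) => Pr => Ty
int × ( int ) => Base => Ty
int × ( int ) => int => Ty
int × ( int ) => int => Pr
int × ( int ) => int => Base
int × ( int ) => int => int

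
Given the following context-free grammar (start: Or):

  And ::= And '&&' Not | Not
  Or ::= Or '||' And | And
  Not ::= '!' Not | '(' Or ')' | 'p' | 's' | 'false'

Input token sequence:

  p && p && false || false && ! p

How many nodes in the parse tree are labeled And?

[Or [Or [And [And [And [Not p]] && [Not p]] && [Not false]]] || [And [And [Not false]] && [Not ! [Not p]]]]

5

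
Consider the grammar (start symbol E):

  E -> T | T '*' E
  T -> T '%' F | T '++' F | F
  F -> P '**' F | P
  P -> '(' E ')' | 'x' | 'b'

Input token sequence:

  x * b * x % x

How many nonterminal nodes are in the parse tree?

15

[E [T [F [P x]]] * [E [T [F [P b]]] * [E [T [T [F [P x]]] % [F [P x]]]]]]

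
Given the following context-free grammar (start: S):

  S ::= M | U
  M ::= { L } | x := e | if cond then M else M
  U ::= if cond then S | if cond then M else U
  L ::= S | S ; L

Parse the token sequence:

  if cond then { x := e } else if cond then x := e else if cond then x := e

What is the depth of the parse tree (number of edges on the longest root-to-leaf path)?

[S [U if cond then [M { [L [S [M x := e]]] }] else [U if cond then [M x := e] else [U if cond then [S [M x := e]]]]]]

6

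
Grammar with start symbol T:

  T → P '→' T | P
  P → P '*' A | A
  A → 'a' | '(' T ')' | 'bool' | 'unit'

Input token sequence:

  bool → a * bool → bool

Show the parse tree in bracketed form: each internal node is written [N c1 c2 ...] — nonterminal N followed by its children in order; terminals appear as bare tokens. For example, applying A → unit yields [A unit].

T
P → T
A → T
bool → T
bool → P → T
bool → P * A → T
bool → A * A → T
bool → a * A → T
bool → a * bool → T
bool → a * bool → P
bool → a * bool → A
bool → a * bool → bool

[T [P [A bool]] → [T [P [P [A a]] * [A bool]] → [T [P [A bool]]]]]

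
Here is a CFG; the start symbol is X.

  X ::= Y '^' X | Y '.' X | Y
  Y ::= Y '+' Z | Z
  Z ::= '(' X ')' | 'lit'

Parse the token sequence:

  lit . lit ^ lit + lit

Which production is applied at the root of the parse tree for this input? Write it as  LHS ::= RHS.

[X [Y [Z lit]] . [X [Y [Z lit]] ^ [X [Y [Y [Z lit]] + [Z lit]]]]]

X ::= Y '.' X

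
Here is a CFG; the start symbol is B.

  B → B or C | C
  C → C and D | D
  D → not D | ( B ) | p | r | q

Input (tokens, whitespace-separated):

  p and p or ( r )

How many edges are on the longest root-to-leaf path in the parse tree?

[B [B [C [C [D p]] and [D p]]] or [C [D ( [B [C [D r]]] )]]]

6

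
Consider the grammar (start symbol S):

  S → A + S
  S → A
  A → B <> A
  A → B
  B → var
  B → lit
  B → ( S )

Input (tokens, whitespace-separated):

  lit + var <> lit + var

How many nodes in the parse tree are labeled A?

4

[S [A [B lit]] + [S [A [B var] <> [A [B lit]]] + [S [A [B var]]]]]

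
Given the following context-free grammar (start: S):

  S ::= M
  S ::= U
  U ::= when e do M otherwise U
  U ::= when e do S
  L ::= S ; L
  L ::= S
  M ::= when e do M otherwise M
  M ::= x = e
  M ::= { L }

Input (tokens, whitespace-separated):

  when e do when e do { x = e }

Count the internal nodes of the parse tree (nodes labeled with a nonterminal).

9

[S [U when e do [S [U when e do [S [M { [L [S [M x = e]]] }]]]]]]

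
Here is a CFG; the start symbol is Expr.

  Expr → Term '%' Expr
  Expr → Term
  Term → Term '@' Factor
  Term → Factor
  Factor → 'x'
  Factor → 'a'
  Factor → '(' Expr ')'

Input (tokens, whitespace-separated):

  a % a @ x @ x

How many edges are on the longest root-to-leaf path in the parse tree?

[Expr [Term [Factor a]] % [Expr [Term [Term [Term [Factor a]] @ [Factor x]] @ [Factor x]]]]

6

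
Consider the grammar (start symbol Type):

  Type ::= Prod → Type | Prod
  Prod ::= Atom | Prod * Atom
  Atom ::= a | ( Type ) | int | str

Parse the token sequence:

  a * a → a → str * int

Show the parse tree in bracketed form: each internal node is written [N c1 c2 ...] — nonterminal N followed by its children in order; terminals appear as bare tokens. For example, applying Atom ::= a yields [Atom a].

[Type [Prod [Prod [Atom a]] * [Atom a]] → [Type [Prod [Atom a]] → [Type [Prod [Prod [Atom str]] * [Atom int]]]]]

Type
Prod → Type
Prod * Atom → Type
Atom * Atom → Type
a * Atom → Type
a * a → Type
a * a → Prod → Type
a * a → Atom → Type
a * a → a → Type
a * a → a → Prod
a * a → a → Prod * Atom
a * a → a → Atom * Atom
a * a → a → str * Atom
a * a → a → str * int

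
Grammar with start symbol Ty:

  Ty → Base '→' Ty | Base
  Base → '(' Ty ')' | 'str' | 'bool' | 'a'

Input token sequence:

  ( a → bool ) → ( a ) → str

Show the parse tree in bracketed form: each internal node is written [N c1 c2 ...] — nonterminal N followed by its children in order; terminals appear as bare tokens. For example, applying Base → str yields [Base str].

Ty
Base → Ty
( Ty ) → Ty
( Base → Ty ) → Ty
( a → Ty ) → Ty
( a → Base ) → Ty
( a → bool ) → Ty
( a → bool ) → Base → Ty
( a → bool ) → ( Ty ) → Ty
( a → bool ) → ( Base ) → Ty
( a → bool ) → ( a ) → Ty
( a → bool ) → ( a ) → Base
( a → bool ) → ( a ) → str

[Ty [Base ( [Ty [Base a] → [Ty [Base bool]]] )] → [Ty [Base ( [Ty [Base a]] )] → [Ty [Base str]]]]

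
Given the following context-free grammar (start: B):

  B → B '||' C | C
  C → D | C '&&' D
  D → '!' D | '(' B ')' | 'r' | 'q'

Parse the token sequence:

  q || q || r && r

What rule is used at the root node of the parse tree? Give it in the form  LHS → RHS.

B → B '||' C

[B [B [B [C [D q]]] || [C [D q]]] || [C [C [D r]] && [D r]]]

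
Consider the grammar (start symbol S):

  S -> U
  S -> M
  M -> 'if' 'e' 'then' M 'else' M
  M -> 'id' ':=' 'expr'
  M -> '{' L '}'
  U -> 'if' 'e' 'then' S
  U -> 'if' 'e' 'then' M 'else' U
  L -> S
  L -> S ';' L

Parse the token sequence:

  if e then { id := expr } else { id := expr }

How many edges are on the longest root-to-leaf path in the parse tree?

6

[S [M if e then [M { [L [S [M id := expr]]] }] else [M { [L [S [M id := expr]]] }]]]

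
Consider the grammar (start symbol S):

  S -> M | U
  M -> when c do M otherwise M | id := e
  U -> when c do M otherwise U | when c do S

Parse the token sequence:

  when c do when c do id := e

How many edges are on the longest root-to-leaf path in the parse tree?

[S [U when c do [S [U when c do [S [M id := e]]]]]]

6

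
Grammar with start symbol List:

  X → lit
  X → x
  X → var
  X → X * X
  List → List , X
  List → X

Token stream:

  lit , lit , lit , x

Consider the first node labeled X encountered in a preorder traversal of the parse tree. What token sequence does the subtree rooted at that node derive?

lit

[List [List [List [List [X lit]] , [X lit]] , [X lit]] , [X x]]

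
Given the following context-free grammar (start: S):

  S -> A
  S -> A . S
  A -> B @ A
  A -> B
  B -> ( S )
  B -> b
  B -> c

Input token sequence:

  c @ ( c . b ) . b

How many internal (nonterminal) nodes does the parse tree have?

[S [A [B c] @ [A [B ( [S [A [B c]] . [S [A [B b]]]] )]]] . [S [A [B b]]]]

14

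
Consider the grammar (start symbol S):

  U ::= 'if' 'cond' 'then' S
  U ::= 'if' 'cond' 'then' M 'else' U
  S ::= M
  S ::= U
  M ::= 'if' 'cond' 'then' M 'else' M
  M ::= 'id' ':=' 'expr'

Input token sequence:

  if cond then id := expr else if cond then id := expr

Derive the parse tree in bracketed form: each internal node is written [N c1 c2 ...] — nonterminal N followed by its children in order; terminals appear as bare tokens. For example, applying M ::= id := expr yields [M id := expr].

[S [U if cond then [M id := expr] else [U if cond then [S [M id := expr]]]]]

S
U
if cond then M else U
if cond then id := expr else U
if cond then id := expr else if cond then S
if cond then id := expr else if cond then M
if cond then id := expr else if cond then id := expr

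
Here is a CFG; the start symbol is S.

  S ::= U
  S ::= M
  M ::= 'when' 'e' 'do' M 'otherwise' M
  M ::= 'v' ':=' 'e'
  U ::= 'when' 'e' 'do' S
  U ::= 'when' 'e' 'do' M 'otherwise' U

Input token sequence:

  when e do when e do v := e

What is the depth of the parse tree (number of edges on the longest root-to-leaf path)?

[S [U when e do [S [U when e do [S [M v := e]]]]]]

6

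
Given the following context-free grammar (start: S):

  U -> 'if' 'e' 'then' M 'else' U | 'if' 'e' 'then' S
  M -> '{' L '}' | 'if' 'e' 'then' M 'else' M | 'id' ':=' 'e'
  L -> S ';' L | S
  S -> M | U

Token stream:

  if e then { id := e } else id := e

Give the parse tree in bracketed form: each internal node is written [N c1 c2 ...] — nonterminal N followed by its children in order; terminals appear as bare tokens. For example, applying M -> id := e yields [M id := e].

[S [M if e then [M { [L [S [M id := e]]] }] else [M id := e]]]

S
M
if e then M else M
if e then { L } else M
if e then { S } else M
if e then { M } else M
if e then { id := e } else M
if e then { id := e } else id := e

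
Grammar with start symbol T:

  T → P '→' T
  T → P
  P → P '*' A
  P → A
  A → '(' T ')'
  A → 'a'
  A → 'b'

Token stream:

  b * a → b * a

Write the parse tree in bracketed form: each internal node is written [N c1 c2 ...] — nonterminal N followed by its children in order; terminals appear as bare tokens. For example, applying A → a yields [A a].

[T [P [P [A b]] * [A a]] → [T [P [P [A b]] * [A a]]]]

T
P → T
P * A → T
A * A → T
b * A → T
b * a → T
b * a → P
b * a → P * A
b * a → A * A
b * a → b * A
b * a → b * a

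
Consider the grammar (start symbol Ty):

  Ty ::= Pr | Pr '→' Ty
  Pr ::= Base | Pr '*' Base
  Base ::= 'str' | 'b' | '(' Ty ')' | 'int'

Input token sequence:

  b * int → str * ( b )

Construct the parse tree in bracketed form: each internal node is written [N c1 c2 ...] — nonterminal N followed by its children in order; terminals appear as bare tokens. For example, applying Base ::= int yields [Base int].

Ty
Pr → Ty
Pr * Base → Ty
Base * Base → Ty
b * Base → Ty
b * int → Ty
b * int → Pr
b * int → Pr * Base
b * int → Base * Base
b * int → str * Base
b * int → str * ( Ty )
b * int → str * ( Pr )
b * int → str * ( Base )
b * int → str * ( b )

[Ty [Pr [Pr [Base b]] * [Base int]] → [Ty [Pr [Pr [Base str]] * [Base ( [Ty [Pr [Base b]]] )]]]]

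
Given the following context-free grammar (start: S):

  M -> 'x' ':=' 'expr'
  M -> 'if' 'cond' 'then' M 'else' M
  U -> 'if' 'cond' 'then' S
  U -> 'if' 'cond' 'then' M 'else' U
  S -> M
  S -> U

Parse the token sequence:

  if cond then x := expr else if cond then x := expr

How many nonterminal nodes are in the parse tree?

[S [U if cond then [M x := expr] else [U if cond then [S [M x := expr]]]]]

6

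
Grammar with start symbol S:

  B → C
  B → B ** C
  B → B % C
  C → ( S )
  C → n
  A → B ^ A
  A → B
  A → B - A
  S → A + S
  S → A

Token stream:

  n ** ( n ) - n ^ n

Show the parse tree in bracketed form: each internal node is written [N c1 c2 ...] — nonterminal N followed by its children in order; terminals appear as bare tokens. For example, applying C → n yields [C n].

[S [A [B [B [C n]] ** [C ( [S [A [B [C n]]]] )]] - [A [B [C n]] ^ [A [B [C n]]]]]]

S
A
B - A
B ** C - A
C ** C - A
n ** C - A
n ** ( S ) - A
n ** ( A ) - A
n ** ( B ) - A
n ** ( C ) - A
n ** ( n ) - A
n ** ( n ) - B ^ A
n ** ( n ) - C ^ A
n ** ( n ) - n ^ A
n ** ( n ) - n ^ B
n ** ( n ) - n ^ C
n ** ( n ) - n ^ n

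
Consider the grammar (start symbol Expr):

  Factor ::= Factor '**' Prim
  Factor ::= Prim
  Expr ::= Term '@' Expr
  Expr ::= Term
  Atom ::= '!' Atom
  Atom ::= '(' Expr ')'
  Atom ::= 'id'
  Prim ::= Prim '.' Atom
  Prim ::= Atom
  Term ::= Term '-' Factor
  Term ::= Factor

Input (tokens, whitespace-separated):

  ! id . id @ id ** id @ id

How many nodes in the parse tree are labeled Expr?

3

[Expr [Term [Factor [Prim [Prim [Atom ! [Atom id]]] . [Atom id]]]] @ [Expr [Term [Factor [Factor [Prim [Atom id]]] ** [Prim [Atom id]]]] @ [Expr [Term [Factor [Prim [Atom id]]]]]]]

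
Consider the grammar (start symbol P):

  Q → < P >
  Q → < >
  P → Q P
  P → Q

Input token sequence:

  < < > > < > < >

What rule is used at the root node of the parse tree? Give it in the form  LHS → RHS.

P → Q P

[P [Q < [P [Q < >]] >] [P [Q < >] [P [Q < >]]]]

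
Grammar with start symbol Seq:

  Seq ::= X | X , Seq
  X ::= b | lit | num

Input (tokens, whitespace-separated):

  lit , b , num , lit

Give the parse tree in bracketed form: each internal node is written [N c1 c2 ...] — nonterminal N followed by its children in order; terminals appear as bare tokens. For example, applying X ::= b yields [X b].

[Seq [X lit] , [Seq [X b] , [Seq [X num] , [Seq [X lit]]]]]

Seq
X , Seq
lit , Seq
lit , X , Seq
lit , b , Seq
lit , b , X , Seq
lit , b , num , Seq
lit , b , num , X
lit , b , num , lit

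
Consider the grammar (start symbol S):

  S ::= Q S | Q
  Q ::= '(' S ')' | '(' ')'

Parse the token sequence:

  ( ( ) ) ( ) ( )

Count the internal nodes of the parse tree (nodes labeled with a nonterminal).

8

[S [Q ( [S [Q ( )]] )] [S [Q ( )] [S [Q ( )]]]]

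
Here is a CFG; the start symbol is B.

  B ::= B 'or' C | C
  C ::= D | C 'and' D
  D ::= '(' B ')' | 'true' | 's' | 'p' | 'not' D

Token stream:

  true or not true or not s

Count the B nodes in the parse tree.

[B [B [B [C [D true]]] or [C [D not [D true]]]] or [C [D not [D s]]]]

3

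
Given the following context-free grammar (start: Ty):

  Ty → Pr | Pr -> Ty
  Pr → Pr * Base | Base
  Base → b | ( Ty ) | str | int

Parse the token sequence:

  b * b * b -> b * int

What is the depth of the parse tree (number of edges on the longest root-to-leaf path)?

[Ty [Pr [Pr [Pr [Base b]] * [Base b]] * [Base b]] -> [Ty [Pr [Pr [Base b]] * [Base int]]]]

5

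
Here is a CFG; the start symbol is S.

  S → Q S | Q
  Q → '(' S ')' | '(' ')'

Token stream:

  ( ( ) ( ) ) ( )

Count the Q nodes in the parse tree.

[S [Q ( [S [Q ( )] [S [Q ( )]]] )] [S [Q ( )]]]

4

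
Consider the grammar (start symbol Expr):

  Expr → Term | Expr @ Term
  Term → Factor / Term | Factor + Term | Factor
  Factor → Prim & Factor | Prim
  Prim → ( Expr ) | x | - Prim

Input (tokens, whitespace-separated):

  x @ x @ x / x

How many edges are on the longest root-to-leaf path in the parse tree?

[Expr [Expr [Expr [Term [Factor [Prim x]]]] @ [Term [Factor [Prim x]]]] @ [Term [Factor [Prim x]] / [Term [Factor [Prim x]]]]]

6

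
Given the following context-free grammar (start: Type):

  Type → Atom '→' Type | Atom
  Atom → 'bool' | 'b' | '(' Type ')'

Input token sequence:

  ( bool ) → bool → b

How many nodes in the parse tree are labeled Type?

4

[Type [Atom ( [Type [Atom bool]] )] → [Type [Atom bool] → [Type [Atom b]]]]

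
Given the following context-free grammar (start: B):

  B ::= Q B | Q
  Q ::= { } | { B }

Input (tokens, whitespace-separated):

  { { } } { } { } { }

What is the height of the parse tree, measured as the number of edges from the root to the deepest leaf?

[B [Q { [B [Q { }]] }] [B [Q { }] [B [Q { }] [B [Q { }]]]]]

5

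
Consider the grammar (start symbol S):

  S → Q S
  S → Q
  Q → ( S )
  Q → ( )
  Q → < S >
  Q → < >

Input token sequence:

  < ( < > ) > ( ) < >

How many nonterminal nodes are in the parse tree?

10

[S [Q < [S [Q ( [S [Q < >]] )]] >] [S [Q ( )] [S [Q < >]]]]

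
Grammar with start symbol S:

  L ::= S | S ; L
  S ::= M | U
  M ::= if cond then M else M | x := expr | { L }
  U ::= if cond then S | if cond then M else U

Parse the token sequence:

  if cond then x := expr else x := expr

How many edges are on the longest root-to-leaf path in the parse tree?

3

[S [M if cond then [M x := expr] else [M x := expr]]]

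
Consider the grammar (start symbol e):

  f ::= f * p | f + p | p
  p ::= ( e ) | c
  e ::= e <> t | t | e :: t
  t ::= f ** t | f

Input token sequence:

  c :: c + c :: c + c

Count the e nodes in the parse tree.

[e [e [e [t [f [p c]]]] :: [t [f [f [p c]] + [p c]]]] :: [t [f [f [p c]] + [p c]]]]

3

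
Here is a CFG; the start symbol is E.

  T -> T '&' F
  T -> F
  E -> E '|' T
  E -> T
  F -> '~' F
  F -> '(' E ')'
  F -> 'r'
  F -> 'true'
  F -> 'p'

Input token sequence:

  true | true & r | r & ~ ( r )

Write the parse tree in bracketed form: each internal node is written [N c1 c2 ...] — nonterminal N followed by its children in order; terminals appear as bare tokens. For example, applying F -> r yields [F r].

E
E | T
E | T | T
T | T | T
F | T | T
true | T | T
true | T & F | T
true | F & F | T
true | true & F | T
true | true & r | T
true | true & r | T & F
true | true & r | F & F
true | true & r | r & F
true | true & r | r & ~ F
true | true & r | r & ~ ( E )
true | true & r | r & ~ ( T )
true | true & r | r & ~ ( F )
true | true & r | r & ~ ( r )

[E [E [E [T [F true]]] | [T [T [F true]] & [F r]]] | [T [T [F r]] & [F ~ [F ( [E [T [F r]]] )]]]]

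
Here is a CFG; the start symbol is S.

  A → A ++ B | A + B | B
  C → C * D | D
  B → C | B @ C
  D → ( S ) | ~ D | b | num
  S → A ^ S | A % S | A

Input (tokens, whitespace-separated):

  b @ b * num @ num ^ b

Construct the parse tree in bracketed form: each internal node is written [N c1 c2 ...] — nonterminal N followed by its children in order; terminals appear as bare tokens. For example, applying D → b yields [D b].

S
A ^ S
B ^ S
B @ C ^ S
B @ C @ C ^ S
C @ C @ C ^ S
D @ C @ C ^ S
b @ C @ C ^ S
b @ C * D @ C ^ S
b @ D * D @ C ^ S
b @ b * D @ C ^ S
b @ b * num @ C ^ S
b @ b * num @ D ^ S
b @ b * num @ num ^ S
b @ b * num @ num ^ A
b @ b * num @ num ^ B
b @ b * num @ num ^ C
b @ b * num @ num ^ D
b @ b * num @ num ^ b

[S [A [B [B [B [C [D b]]] @ [C [C [D b]] * [D num]]] @ [C [D num]]]] ^ [S [A [B [C [D b]]]]]]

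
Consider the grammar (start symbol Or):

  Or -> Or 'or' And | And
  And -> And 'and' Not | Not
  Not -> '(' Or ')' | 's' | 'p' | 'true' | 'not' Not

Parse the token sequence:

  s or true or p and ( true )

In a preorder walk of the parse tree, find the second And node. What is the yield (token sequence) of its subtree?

[Or [Or [Or [And [Not s]]] or [And [Not true]]] or [And [And [Not p]] and [Not ( [Or [And [Not true]]] )]]]

true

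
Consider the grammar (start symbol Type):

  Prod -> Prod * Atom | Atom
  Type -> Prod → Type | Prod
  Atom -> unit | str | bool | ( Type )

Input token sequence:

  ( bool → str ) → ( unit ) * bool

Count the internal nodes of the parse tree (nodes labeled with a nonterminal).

[Type [Prod [Atom ( [Type [Prod [Atom bool]] → [Type [Prod [Atom str]]]] )]] → [Type [Prod [Prod [Atom ( [Type [Prod [Atom unit]]] )]] * [Atom bool]]]]

17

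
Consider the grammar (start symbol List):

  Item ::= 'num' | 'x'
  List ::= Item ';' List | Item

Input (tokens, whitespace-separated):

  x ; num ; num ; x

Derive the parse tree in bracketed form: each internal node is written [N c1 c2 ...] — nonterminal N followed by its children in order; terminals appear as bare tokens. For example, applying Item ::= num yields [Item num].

List
Item ; List
x ; List
x ; Item ; List
x ; num ; List
x ; num ; Item ; List
x ; num ; num ; List
x ; num ; num ; Item
x ; num ; num ; x

[List [Item x] ; [List [Item num] ; [List [Item num] ; [List [Item x]]]]]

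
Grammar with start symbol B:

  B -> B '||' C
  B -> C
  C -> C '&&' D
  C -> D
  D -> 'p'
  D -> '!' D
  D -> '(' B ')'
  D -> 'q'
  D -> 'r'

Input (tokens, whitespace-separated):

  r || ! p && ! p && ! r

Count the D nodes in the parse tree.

7

[B [B [C [D r]]] || [C [C [C [D ! [D p]]] && [D ! [D p]]] && [D ! [D r]]]]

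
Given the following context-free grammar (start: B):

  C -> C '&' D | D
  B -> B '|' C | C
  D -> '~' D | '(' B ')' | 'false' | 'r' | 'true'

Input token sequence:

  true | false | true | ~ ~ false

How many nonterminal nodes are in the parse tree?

[B [B [B [B [C [D true]]] | [C [D false]]] | [C [D true]]] | [C [D ~ [D ~ [D false]]]]]

14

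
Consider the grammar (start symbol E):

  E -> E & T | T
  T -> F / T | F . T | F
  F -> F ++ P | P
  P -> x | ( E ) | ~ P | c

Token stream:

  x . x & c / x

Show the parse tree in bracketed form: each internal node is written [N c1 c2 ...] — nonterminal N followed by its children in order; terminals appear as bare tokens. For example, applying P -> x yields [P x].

E
E & T
T & T
F . T & T
P . T & T
x . T & T
x . F & T
x . P & T
x . x & T
x . x & F / T
x . x & P / T
x . x & c / T
x . x & c / F
x . x & c / P
x . x & c / x

[E [E [T [F [P x]] . [T [F [P x]]]]] & [T [F [P c]] / [T [F [P x]]]]]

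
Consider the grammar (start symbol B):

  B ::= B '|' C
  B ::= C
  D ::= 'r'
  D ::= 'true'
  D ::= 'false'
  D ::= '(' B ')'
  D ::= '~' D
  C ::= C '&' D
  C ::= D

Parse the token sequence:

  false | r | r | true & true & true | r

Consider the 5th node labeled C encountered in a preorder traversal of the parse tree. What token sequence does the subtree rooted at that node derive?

true & true

[B [B [B [B [B [C [D false]]] | [C [D r]]] | [C [D r]]] | [C [C [C [D true]] & [D true]] & [D true]]] | [C [D r]]]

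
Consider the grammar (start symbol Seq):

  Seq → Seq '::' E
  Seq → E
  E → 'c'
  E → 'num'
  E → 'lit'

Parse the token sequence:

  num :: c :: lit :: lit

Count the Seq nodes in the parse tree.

[Seq [Seq [Seq [Seq [E num]] :: [E c]] :: [E lit]] :: [E lit]]

4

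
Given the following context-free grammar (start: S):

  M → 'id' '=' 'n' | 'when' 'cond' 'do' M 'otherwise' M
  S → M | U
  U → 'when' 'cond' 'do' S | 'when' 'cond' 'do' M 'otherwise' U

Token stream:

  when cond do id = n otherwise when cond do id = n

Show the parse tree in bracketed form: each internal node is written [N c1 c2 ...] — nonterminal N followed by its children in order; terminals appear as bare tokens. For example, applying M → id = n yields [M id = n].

S
U
when cond do M otherwise U
when cond do id = n otherwise U
when cond do id = n otherwise when cond do S
when cond do id = n otherwise when cond do M
when cond do id = n otherwise when cond do id = n

[S [U when cond do [M id = n] otherwise [U when cond do [S [M id = n]]]]]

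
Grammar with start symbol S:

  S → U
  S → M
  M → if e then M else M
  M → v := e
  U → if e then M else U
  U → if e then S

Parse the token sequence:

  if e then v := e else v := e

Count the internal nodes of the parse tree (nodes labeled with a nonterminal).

[S [M if e then [M v := e] else [M v := e]]]

4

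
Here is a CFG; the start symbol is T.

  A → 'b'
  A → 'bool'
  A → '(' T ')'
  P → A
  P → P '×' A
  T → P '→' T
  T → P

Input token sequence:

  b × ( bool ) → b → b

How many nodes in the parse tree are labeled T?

[T [P [P [A b]] × [A ( [T [P [A bool]]] )]] → [T [P [A b]] → [T [P [A b]]]]]

4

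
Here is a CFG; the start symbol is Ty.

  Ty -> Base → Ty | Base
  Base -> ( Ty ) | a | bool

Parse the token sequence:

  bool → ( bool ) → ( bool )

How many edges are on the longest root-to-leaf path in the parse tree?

[Ty [Base bool] → [Ty [Base ( [Ty [Base bool]] )] → [Ty [Base ( [Ty [Base bool]] )]]]]

6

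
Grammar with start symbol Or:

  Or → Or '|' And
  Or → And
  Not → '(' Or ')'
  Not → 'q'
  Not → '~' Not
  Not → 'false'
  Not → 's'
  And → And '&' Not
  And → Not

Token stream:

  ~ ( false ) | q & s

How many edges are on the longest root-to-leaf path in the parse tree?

[Or [Or [And [Not ~ [Not ( [Or [And [Not false]]] )]]]] | [And [And [Not q]] & [Not s]]]

8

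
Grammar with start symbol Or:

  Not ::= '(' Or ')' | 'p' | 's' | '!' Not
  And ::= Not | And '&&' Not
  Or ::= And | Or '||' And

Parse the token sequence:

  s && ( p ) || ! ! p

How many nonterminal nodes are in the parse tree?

[Or [Or [And [And [Not s]] && [Not ( [Or [And [Not p]]] )]]] || [And [Not ! [Not ! [Not p]]]]]

13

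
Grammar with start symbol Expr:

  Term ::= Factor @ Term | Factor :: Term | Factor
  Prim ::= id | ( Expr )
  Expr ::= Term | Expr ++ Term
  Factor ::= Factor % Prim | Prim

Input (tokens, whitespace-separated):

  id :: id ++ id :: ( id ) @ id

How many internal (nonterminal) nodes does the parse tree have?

21

[Expr [Expr [Term [Factor [Prim id]] :: [Term [Factor [Prim id]]]]] ++ [Term [Factor [Prim id]] :: [Term [Factor [Prim ( [Expr [Term [Factor [Prim id]]]] )]] @ [Term [Factor [Prim id]]]]]]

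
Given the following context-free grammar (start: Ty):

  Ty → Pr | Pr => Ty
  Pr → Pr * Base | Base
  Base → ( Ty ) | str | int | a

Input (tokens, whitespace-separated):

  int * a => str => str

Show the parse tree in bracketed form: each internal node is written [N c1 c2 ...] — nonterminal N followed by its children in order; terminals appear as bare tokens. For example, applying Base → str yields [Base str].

Ty
Pr => Ty
Pr * Base => Ty
Base * Base => Ty
int * Base => Ty
int * a => Ty
int * a => Pr => Ty
int * a => Base => Ty
int * a => str => Ty
int * a => str => Pr
int * a => str => Base
int * a => str => str

[Ty [Pr [Pr [Base int]] * [Base a]] => [Ty [Pr [Base str]] => [Ty [Pr [Base str]]]]]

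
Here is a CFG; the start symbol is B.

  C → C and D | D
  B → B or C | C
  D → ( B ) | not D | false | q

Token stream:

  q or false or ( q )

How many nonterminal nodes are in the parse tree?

[B [B [B [C [D q]]] or [C [D false]]] or [C [D ( [B [C [D q]]] )]]]

12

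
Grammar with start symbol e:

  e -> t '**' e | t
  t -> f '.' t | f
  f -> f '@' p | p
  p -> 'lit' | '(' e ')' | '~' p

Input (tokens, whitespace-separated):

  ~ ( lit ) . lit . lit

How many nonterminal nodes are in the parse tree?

15

[e [t [f [p ~ [p ( [e [t [f [p lit]]]] )]]] . [t [f [p lit]] . [t [f [p lit]]]]]]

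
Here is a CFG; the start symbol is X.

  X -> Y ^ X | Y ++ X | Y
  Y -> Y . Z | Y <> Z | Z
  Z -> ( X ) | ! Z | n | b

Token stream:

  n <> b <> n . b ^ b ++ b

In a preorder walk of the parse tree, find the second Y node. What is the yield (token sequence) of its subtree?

[X [Y [Y [Y [Y [Z n]] <> [Z b]] <> [Z n]] . [Z b]] ^ [X [Y [Z b]] ++ [X [Y [Z b]]]]]

n <> b <> n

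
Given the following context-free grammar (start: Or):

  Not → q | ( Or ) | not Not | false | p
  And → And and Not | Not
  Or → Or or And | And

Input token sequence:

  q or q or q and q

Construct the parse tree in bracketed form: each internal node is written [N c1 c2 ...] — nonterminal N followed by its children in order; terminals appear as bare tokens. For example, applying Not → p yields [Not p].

Or
Or or And
Or or And or And
And or And or And
Not or And or And
q or And or And
q or Not or And
q or q or And
q or q or And and Not
q or q or Not and Not
q or q or q and Not
q or q or q and q

[Or [Or [Or [And [Not q]]] or [And [Not q]]] or [And [And [Not q]] and [Not q]]]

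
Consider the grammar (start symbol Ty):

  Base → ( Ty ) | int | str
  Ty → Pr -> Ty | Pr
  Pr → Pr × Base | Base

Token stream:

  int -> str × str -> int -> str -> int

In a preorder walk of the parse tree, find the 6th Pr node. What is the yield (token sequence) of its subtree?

[Ty [Pr [Base int]] -> [Ty [Pr [Pr [Base str]] × [Base str]] -> [Ty [Pr [Base int]] -> [Ty [Pr [Base str]] -> [Ty [Pr [Base int]]]]]]]

int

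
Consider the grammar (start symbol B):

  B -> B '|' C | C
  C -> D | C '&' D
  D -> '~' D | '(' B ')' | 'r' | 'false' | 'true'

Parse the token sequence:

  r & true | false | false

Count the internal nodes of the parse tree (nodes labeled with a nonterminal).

[B [B [B [C [C [D r]] & [D true]]] | [C [D false]]] | [C [D false]]]

11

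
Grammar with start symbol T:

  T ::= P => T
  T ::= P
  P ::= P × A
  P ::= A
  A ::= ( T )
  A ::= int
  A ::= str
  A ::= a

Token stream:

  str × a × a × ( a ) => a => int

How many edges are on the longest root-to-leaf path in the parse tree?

6

[T [P [P [P [P [A str]] × [A a]] × [A a]] × [A ( [T [P [A a]]] )]] => [T [P [A a]] => [T [P [A int]]]]]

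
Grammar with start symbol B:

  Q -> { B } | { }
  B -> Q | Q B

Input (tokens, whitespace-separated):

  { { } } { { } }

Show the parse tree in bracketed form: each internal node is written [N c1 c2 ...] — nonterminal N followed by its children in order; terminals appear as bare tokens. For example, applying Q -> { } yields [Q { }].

[B [Q { [B [Q { }]] }] [B [Q { [B [Q { }]] }]]]

B
Q B
{ B } B
{ Q } B
{ { } } B
{ { } } Q
{ { } } { B }
{ { } } { Q }
{ { } } { { } }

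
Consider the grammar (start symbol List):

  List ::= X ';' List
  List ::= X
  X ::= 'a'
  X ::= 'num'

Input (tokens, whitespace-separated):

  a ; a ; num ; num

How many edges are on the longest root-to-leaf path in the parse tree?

[List [X a] ; [List [X a] ; [List [X num] ; [List [X num]]]]]

5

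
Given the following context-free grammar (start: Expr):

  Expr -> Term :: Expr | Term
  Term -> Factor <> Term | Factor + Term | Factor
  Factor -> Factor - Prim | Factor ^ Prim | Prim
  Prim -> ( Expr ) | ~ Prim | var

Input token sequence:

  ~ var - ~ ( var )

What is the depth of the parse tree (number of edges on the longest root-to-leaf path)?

[Expr [Term [Factor [Factor [Prim ~ [Prim var]]] - [Prim ~ [Prim ( [Expr [Term [Factor [Prim var]]]] )]]]]]

9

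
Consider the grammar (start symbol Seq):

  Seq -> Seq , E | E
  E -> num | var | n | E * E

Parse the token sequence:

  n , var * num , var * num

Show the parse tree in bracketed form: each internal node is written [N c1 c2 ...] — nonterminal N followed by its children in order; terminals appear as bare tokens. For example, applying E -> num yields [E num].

Seq
Seq , E
Seq , E , E
E , E , E
n , E , E
n , E * E , E
n , var * E , E
n , var * num , E
n , var * num , E * E
n , var * num , var * E
n , var * num , var * num

[Seq [Seq [Seq [E n]] , [E [E var] * [E num]]] , [E [E var] * [E num]]]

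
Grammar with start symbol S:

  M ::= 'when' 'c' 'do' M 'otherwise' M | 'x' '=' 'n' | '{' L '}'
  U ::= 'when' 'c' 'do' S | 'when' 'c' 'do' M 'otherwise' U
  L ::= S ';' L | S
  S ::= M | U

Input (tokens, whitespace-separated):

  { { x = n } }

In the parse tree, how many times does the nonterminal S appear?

3

[S [M { [L [S [M { [L [S [M x = n]]] }]]] }]]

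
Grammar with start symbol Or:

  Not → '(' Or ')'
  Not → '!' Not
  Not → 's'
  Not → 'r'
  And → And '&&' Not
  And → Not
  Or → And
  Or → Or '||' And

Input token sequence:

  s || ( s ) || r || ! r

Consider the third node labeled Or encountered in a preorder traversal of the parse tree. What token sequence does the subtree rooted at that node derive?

s || ( s )

[Or [Or [Or [Or [And [Not s]]] || [And [Not ( [Or [And [Not s]]] )]]] || [And [Not r]]] || [And [Not ! [Not r]]]]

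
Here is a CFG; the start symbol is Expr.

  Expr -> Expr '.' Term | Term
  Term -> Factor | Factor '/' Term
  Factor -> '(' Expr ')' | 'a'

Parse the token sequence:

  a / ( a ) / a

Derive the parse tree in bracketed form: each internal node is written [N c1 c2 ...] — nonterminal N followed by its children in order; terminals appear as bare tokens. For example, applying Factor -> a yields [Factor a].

Expr
Term
Factor / Term
a / Term
a / Factor / Term
a / ( Expr ) / Term
a / ( Term ) / Term
a / ( Factor ) / Term
a / ( a ) / Term
a / ( a ) / Factor
a / ( a ) / a

[Expr [Term [Factor a] / [Term [Factor ( [Expr [Term [Factor a]]] )] / [Term [Factor a]]]]]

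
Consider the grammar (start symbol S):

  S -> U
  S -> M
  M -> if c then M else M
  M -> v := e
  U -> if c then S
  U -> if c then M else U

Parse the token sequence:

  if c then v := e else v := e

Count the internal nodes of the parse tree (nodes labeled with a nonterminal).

4

[S [M if c then [M v := e] else [M v := e]]]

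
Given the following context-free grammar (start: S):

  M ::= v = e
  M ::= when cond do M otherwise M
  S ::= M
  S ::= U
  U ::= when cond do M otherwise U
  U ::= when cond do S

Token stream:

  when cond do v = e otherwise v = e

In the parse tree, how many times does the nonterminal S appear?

[S [M when cond do [M v = e] otherwise [M v = e]]]

1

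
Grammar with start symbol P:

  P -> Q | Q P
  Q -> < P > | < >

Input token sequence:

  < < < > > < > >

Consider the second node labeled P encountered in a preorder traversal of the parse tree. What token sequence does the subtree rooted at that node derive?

[P [Q < [P [Q < [P [Q < >]] >] [P [Q < >]]] >]]

< < > > < >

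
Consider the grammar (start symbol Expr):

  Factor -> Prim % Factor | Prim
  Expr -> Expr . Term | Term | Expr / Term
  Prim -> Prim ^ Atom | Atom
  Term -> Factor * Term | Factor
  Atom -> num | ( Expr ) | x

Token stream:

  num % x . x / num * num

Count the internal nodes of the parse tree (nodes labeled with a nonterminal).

[Expr [Expr [Expr [Term [Factor [Prim [Atom num]] % [Factor [Prim [Atom x]]]]]] . [Term [Factor [Prim [Atom x]]]]] / [Term [Factor [Prim [Atom num]]] * [Term [Factor [Prim [Atom num]]]]]]

22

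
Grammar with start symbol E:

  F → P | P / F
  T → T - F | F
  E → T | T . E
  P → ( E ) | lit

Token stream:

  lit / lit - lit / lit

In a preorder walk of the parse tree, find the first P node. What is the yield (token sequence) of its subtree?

lit

[E [T [T [F [P lit] / [F [P lit]]]] - [F [P lit] / [F [P lit]]]]]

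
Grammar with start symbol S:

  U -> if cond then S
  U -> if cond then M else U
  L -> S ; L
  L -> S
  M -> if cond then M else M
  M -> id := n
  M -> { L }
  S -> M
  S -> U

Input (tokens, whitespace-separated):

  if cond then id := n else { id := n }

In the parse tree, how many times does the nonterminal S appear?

[S [M if cond then [M id := n] else [M { [L [S [M id := n]]] }]]]

2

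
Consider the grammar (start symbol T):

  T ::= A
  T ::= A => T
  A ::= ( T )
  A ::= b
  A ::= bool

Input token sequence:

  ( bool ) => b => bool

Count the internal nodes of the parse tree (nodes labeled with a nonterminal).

[T [A ( [T [A bool]] )] => [T [A b] => [T [A bool]]]]

8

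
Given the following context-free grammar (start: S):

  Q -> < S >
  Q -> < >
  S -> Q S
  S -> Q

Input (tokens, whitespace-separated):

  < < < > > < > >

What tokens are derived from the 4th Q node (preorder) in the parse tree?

< >

[S [Q < [S [Q < [S [Q < >]] >] [S [Q < >]]] >]]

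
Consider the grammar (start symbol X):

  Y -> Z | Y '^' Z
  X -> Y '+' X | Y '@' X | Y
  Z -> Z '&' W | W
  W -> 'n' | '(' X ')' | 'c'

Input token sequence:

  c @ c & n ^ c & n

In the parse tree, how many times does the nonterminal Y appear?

[X [Y [Z [W c]]] @ [X [Y [Y [Z [Z [W c]] & [W n]]] ^ [Z [Z [W c]] & [W n]]]]]

3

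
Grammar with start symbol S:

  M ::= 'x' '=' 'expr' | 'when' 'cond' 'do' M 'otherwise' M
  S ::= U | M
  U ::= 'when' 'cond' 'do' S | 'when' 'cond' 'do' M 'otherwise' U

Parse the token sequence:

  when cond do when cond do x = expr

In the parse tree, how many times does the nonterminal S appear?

3

[S [U when cond do [S [U when cond do [S [M x = expr]]]]]]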